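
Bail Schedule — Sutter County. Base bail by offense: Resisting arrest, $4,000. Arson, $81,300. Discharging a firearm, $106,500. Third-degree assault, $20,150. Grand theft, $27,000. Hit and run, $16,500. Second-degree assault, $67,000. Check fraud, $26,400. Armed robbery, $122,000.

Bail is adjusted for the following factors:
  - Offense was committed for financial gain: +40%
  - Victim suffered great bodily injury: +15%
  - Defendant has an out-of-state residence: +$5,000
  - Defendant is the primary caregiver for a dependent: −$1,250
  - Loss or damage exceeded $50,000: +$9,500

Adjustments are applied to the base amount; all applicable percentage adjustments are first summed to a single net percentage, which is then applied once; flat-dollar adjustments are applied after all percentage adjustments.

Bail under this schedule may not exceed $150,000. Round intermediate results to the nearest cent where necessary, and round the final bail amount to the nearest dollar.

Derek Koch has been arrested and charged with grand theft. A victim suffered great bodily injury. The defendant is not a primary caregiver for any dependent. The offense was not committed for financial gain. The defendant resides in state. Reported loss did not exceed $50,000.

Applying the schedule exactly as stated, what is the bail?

Base amounts from the schedule: grand theft $27,000.
Single charge. Combined base = $27,000.
Victim suffered great bodily injury (+15%): $27,000 × 1.15 = $31,050.
$31,050 is within the $150,000 maximum.

$31,050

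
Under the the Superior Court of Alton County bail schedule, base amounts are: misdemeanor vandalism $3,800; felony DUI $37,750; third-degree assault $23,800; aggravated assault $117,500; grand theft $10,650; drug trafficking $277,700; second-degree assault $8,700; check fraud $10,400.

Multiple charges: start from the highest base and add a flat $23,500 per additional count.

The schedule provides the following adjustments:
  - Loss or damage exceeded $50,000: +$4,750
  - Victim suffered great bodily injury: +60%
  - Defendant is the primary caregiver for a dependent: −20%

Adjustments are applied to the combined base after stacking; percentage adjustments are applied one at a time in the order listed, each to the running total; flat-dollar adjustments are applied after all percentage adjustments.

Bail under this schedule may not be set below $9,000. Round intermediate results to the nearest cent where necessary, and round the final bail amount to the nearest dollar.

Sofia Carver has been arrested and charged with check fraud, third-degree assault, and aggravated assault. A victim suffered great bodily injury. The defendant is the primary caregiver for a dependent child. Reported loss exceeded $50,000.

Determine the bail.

Base amounts from the schedule: check fraud $10,400; third-degree assault $23,800; aggravated assault $117,500.
Stacking rule: highest base plus $23,500 per additional charge. Highest is aggravated assault at $117,500; 2 additional charges → +$47,000. Combined base = $164,500.
Victim suffered great bodily injury (+60%): $164,500 × 1.6 = $263,200.
Defendant is the primary caregiver for a dependent (−20%): $263,200 × 0.8 = $210,560.
Loss or damage exceeded $50,000 (+$4,750 flat): $210,560 + $4,750 = $215,310.
$215,310 is at or above the $9,000 minimum.

$215,310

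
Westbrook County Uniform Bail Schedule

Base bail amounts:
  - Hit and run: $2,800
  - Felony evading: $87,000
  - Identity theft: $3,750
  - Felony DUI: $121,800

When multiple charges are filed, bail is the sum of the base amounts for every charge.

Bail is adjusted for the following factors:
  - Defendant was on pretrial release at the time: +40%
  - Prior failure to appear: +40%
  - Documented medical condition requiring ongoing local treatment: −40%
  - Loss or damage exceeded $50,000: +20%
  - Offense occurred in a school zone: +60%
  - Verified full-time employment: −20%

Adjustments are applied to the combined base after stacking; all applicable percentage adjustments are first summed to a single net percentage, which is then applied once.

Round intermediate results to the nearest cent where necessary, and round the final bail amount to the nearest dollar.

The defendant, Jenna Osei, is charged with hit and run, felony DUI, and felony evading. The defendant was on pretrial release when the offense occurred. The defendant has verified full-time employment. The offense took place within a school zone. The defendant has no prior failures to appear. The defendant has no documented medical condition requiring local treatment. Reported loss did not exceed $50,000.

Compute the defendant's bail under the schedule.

Base amounts from the schedule: hit and run $2,800; felony DUI $121,800; felony evading $87,000.
Stacking rule: sum of all bases. $2,800 + $121,800 + $87,000 = $211,600.
Net percentage adjustment: +40% +60% −20% = +80%. $211,600 × 1.8 = $380,880.

$380,880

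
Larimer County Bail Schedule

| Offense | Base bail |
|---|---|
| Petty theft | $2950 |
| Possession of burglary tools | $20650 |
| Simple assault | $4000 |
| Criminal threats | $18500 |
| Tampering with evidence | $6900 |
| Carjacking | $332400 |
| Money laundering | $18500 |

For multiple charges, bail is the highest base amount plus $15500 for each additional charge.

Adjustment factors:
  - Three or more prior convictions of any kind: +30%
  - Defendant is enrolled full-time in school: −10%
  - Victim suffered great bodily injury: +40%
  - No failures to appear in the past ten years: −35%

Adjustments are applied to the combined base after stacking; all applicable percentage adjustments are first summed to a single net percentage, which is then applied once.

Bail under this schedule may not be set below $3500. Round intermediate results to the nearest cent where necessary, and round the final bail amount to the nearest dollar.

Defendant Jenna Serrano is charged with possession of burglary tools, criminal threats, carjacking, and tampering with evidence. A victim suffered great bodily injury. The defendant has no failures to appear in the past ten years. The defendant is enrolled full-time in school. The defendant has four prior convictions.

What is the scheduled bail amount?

Base amounts from the schedule: possession of burglary tools $20650; criminal threats $18500; carjacking $332400; tampering with evidence $6900.
Stacking rule: highest base plus $15500 per additional charge. Highest is carjacking at $332400; 3 additional charges → +$46500. Combined base = $378900.
Net percentage adjustment: +30% −10% +40% −35% = +25%. $378900 × 1.25 = $473625.
$473625 is at or above the $3500 minimum.

$473625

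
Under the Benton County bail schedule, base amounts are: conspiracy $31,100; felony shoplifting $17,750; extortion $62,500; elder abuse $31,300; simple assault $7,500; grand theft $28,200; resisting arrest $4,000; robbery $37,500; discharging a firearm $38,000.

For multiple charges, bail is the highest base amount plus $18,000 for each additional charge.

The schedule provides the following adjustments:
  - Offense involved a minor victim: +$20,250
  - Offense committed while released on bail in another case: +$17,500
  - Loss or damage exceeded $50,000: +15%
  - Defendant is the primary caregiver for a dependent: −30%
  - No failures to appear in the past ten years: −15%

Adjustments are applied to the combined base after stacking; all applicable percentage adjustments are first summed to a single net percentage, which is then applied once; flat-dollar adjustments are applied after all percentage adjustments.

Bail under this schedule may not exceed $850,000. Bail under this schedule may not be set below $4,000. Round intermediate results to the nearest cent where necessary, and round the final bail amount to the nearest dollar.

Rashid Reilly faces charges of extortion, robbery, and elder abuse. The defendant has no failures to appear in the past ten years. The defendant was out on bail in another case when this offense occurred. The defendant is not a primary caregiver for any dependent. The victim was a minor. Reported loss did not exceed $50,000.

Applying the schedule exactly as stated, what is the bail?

Base amounts from the schedule: extortion $62,500; robbery $37,500; elder abuse $31,300.
Stacking rule: highest base plus $18,000 per additional charge. Highest is extortion at $62,500; 2 additional charges → +$36,000. Combined base = $98,500.
No failures to appear in the past ten years (−15%): $98,500 × 0.85 = $83,725.
Offense involved a minor victim (+$20,250 flat): $83,725 + $20,250 = $103,975.
Offense committed while released on bail in another case (+$17,500 flat): $103,975 + $17,500 = $121,475.
$121,475 is within the $850,000 maximum.
$121,475 is at or above the $4,000 minimum.

$121,475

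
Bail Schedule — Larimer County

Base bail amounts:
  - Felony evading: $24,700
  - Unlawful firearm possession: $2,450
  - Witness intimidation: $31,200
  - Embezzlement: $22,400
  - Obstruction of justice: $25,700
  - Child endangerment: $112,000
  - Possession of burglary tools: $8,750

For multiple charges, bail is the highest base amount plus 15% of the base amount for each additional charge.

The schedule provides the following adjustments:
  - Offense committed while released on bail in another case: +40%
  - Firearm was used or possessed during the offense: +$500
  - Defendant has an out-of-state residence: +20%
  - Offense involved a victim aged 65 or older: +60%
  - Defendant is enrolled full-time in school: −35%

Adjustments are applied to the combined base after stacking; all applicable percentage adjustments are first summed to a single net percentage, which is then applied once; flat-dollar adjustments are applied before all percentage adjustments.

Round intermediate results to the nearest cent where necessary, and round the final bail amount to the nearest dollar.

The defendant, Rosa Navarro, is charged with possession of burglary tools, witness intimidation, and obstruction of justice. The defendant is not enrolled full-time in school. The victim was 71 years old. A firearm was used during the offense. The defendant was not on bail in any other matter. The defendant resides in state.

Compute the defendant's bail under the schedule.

Base amounts from the schedule: possession of burglary tools $8,750; witness intimidation $31,200; obstruction of justice $25,700.
Stacking rule: highest base plus 15% of each additional charge. Highest is witness intimidation at $31,200. Additional: $8,750 × 15% = $1,312.50; $25,700 × 15% = $3,855. Combined base = $31,200 + $5,167.50 = $36,367.50.
Firearm was used or possessed during the offense (+$500 flat): $36,367.50 + $500 = $36,867.50.
Offense involved a victim aged 65 or older (+60%): $36,867.50 × 1.6 = $58,988.

$58,988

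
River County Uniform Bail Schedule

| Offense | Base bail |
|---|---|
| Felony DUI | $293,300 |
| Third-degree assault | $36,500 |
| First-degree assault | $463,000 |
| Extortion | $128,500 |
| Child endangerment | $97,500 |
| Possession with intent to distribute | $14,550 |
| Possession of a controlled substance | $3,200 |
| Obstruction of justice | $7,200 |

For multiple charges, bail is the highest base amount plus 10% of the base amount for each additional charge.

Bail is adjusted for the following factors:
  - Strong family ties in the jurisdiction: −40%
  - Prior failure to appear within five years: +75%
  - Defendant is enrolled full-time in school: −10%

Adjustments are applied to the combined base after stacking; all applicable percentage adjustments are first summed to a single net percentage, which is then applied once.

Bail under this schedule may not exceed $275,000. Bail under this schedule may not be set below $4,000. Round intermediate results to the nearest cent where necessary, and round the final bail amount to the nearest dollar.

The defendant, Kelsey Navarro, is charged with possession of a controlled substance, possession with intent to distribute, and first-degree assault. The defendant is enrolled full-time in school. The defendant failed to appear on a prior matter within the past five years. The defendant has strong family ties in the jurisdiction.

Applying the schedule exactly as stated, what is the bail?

Base amounts from the schedule: possession of a controlled substance $3,200; possession with intent to distribute $14,550; first-degree assault $463,000.
Stacking rule: highest base plus 10% of each additional charge. Highest is first-degree assault at $463,000. Additional: $3,200 × 10% = $320; $14,550 × 10% = $1,455. Combined base = $463,000 + $1,775 = $464,775.
Net percentage adjustment: −40% +75% −10% = +25%. $464,775 × 1.25 = $580,968.75.
Result $580,968.75 exceeds the maximum of $275,000; bail is capped at $275,000.
$275,000 is at or above the $4,000 minimum.

$275,000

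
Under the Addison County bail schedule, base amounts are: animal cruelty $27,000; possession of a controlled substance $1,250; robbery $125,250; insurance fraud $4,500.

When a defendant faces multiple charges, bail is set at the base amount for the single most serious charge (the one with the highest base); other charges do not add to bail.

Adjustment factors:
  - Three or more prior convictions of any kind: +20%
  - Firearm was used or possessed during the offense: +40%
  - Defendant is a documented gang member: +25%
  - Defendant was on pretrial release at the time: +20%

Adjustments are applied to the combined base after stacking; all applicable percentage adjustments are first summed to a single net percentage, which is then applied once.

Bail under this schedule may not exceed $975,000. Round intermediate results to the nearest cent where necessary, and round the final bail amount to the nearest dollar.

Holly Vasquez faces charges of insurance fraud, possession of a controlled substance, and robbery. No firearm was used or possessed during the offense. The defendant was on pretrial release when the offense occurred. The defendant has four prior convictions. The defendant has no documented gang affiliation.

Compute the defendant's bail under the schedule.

$175,350

Base amounts from the schedule: insurance fraud $4,500; possession of a controlled substance $1,250; robbery $125,250.
Stacking rule: use the highest base only. Highest is robbery at $125,250. Combined base = $125,250.
Net percentage adjustment: +20% +20% = +40%. $125,250 × 1.4 = $175,350.
$175,350 is within the $975,000 maximum.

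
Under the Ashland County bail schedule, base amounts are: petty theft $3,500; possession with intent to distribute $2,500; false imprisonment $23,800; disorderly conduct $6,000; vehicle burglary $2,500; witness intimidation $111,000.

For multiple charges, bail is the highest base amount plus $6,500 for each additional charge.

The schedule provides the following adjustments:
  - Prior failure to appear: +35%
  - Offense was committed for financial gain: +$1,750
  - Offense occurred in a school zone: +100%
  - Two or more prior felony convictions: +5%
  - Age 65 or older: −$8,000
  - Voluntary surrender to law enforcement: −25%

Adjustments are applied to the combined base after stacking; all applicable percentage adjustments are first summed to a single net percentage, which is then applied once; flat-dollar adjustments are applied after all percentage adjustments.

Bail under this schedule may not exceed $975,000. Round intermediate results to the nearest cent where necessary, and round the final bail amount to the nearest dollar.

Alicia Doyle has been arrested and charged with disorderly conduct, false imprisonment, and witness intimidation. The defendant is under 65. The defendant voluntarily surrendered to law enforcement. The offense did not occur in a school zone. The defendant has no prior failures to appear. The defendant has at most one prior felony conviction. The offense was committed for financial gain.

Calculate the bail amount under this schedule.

Base amounts from the schedule: disorderly conduct $6,000; false imprisonment $23,800; witness intimidation $111,000.
Stacking rule: highest base plus $6,500 per additional charge. Highest is witness intimidation at $111,000; 2 additional charges → +$13,000. Combined base = $124,000.
Voluntary surrender to law enforcement (−25%): $124,000 × 0.75 = $93,000.
Offense was committed for financial gain (+$1,750 flat): $93,000 + $1,750 = $94,750.
$94,750 is within the $975,000 maximum.

$94,750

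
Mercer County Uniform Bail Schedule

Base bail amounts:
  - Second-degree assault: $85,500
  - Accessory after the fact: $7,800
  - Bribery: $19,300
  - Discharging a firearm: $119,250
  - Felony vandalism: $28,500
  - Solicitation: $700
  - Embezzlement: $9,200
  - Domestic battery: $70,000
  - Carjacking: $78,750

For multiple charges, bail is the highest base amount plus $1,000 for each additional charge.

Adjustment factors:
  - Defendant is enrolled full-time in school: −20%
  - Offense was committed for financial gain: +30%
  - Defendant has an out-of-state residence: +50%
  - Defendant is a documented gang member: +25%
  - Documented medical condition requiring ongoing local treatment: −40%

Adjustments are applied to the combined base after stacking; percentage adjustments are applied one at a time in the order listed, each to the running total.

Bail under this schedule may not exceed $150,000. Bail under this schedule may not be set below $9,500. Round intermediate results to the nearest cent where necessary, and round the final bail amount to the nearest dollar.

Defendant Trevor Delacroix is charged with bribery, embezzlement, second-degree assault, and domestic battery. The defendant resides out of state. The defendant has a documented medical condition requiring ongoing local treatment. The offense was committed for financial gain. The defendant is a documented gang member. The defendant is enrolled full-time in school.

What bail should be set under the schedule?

Base amounts from the schedule: bribery $19,300; embezzlement $9,200; second-degree assault $85,500; domestic battery $70,000.
Stacking rule: highest base plus $1,000 per additional charge. Highest is second-degree assault at $85,500; 3 additional charges → +$3,000. Combined base = $88,500.
Defendant is enrolled full-time in school (−20%): $88,500 × 0.8 = $70,800.
Offense was committed for financial gain (+30%): $70,800 × 1.3 = $92,040.
Defendant has an out-of-state residence (+50%): $92,040 × 1.5 = $138,060.
Defendant is a documented gang member (+25%): $138,060 × 1.25 = $172,575.
Documented medical condition requiring ongoing local treatment (−40%): $172,575 × 0.6 = $103,545.
$103,545 is within the $150,000 maximum.
$103,545 is at or above the $9,500 minimum.

$103,545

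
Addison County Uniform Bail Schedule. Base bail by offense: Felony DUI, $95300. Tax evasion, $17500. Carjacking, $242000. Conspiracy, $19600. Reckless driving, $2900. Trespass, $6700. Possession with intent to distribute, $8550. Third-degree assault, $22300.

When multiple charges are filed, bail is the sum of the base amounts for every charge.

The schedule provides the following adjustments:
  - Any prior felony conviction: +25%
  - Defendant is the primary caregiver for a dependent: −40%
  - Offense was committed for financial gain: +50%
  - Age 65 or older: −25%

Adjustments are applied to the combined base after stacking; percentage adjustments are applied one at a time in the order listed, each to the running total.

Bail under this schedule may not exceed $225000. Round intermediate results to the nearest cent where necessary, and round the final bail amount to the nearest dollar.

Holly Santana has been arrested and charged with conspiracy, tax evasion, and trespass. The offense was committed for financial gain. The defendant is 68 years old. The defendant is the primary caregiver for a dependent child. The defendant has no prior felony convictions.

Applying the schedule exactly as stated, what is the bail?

$29565

Base amounts from the schedule: conspiracy $19600; tax evasion $17500; trespass $6700.
Stacking rule: sum of all bases. $19600 + $17500 + $6700 = $43800.
Defendant is the primary caregiver for a dependent (−40%): $43800 × 0.6 = $26280.
Offense was committed for financial gain (+50%): $26280 × 1.5 = $39420.
Age 65 or older (−25%): $39420 × 0.75 = $29565.
$29565 is within the $225000 maximum.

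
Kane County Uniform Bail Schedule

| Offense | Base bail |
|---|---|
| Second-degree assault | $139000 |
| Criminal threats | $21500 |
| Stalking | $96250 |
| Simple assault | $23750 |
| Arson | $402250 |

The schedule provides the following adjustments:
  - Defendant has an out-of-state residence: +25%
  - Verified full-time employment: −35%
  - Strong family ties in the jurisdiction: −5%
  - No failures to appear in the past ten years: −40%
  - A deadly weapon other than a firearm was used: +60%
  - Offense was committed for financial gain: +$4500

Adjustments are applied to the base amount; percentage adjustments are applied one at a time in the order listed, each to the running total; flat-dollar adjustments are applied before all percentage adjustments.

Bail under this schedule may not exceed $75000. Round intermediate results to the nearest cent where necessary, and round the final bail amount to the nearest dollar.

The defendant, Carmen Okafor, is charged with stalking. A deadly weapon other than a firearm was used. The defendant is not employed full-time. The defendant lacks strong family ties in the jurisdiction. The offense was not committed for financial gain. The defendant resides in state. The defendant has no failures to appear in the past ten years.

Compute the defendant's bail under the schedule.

Base amounts from the schedule: stalking $96250.
Single charge. Combined base = $96250.
No failures to appear in the past ten years (−40%): $96250 × 0.6 = $57750.
A deadly weapon other than a firearm was used (+60%): $57750 × 1.6 = $92400.
Result $92400 exceeds the maximum of $75000; bail is capped at $75000.

$75000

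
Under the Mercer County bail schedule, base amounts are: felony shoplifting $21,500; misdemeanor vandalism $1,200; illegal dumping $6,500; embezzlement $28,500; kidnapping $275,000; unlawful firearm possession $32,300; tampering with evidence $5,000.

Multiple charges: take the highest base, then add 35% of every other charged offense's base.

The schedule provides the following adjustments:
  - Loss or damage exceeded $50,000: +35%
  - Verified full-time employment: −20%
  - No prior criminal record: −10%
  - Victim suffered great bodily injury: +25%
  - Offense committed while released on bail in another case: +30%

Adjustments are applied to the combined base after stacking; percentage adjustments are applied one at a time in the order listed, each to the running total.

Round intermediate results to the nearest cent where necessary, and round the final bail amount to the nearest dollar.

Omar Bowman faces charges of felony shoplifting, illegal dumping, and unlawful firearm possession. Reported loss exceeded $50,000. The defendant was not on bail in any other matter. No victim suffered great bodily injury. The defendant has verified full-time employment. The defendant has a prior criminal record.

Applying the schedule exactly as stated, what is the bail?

$45,468

Base amounts from the schedule: felony shoplifting $21,500; illegal dumping $6,500; unlawful firearm possession $32,300.
Stacking rule: highest base plus 35% of each additional charge. Highest is unlawful firearm possession at $32,300. Additional: $21,500 × 35% = $7,525; $6,500 × 35% = $2,275. Combined base = $32,300 + $9,800 = $42,100.
Loss or damage exceeded $50,000 (+35%): $42,100 × 1.35 = $56,835.
Verified full-time employment (−20%): $56,835 × 0.8 = $45,468.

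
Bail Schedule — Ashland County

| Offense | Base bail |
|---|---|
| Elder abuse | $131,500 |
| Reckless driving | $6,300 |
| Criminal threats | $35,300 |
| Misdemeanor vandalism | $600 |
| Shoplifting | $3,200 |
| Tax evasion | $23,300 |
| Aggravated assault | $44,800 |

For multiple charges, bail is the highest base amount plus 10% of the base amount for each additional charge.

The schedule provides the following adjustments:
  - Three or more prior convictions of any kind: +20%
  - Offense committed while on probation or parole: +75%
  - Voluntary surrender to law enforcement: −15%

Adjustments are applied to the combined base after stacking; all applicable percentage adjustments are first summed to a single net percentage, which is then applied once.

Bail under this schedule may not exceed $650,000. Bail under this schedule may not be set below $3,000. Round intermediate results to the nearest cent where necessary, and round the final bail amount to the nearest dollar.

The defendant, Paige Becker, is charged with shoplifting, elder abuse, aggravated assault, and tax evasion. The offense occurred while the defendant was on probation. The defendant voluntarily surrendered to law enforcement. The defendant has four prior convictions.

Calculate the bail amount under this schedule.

$249,534

Base amounts from the schedule: shoplifting $3,200; elder abuse $131,500; aggravated assault $44,800; tax evasion $23,300.
Stacking rule: highest base plus 10% of each additional charge. Highest is elder abuse at $131,500. Additional: $3,200 × 10% = $320; $44,800 × 10% = $4,480; $23,300 × 10% = $2,330. Combined base = $131,500 + $7,130 = $138,630.
Net percentage adjustment: +20% +75% −15% = +80%. $138,630 × 1.8 = $249,534.
$249,534 is within the $650,000 maximum.
$249,534 is at or above the $3,000 minimum.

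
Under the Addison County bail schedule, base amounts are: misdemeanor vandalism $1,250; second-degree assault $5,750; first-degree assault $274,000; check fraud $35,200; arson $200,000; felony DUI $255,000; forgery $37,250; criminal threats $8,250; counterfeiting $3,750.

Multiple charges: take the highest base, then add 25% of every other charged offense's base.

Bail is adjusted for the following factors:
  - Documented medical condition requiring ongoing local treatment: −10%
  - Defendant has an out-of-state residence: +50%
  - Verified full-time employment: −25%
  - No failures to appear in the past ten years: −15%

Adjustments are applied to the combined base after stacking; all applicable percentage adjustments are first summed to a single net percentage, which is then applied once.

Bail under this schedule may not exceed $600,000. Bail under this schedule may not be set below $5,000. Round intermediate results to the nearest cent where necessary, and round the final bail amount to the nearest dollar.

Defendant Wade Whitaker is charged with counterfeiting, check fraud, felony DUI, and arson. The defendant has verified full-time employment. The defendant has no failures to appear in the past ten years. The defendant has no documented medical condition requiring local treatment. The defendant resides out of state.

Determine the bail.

Base amounts from the schedule: counterfeiting $3,750; check fraud $35,200; felony DUI $255,000; arson $200,000.
Stacking rule: highest base plus 25% of each additional charge. Highest is felony DUI at $255,000. Additional: $3,750 × 25% = $937.50; $35,200 × 25% = $8,800; $200,000 × 25% = $50,000. Combined base = $255,000 + $59,737.50 = $314,737.50.
Net percentage adjustment: +50% −25% −15% = +10%. $314,737.50 × 1.1 = $346,211.25.
$346,211.25 is within the $600,000 maximum.
$346,211.25 is at or above the $5,000 minimum.
Rounded to the nearest dollar: $346,211.

$346,211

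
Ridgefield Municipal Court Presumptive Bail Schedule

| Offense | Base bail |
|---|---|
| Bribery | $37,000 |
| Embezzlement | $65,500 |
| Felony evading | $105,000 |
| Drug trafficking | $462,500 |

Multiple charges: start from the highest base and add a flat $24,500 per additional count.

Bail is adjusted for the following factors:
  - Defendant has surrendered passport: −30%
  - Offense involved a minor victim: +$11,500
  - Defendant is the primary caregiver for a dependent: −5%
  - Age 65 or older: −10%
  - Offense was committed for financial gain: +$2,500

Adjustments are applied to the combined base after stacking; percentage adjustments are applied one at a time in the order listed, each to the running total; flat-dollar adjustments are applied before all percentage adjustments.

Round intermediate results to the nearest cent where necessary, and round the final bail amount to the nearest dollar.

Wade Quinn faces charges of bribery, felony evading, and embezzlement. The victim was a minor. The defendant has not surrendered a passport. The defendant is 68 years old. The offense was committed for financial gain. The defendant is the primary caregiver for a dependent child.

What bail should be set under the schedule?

$143,640

Base amounts from the schedule: bribery $37,000; felony evading $105,000; embezzlement $65,500.
Stacking rule: highest base plus $24,500 per additional charge. Highest is felony evading at $105,000; 2 additional charges → +$49,000. Combined base = $154,000.
Offense involved a minor victim (+$11,500 flat): $154,000 + $11,500 = $165,500.
Offense was committed for financial gain (+$2,500 flat): $165,500 + $2,500 = $168,000.
Defendant is the primary caregiver for a dependent (−5%): $168,000 × 0.95 = $159,600.
Age 65 or older (−10%): $159,600 × 0.9 = $143,640.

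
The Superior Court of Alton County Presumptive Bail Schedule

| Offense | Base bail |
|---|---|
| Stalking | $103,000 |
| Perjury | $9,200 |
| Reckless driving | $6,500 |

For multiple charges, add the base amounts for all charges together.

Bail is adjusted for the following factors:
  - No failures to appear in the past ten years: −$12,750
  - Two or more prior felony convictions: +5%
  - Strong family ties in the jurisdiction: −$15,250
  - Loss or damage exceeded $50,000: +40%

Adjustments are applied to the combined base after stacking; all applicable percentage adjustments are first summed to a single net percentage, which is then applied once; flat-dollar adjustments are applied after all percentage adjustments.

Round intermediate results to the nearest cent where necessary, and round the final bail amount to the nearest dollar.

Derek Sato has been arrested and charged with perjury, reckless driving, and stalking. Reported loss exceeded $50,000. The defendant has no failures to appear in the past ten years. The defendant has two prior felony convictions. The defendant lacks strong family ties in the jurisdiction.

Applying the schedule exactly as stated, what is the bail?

Base amounts from the schedule: perjury $9,200; reckless driving $6,500; stalking $103,000.
Stacking rule: sum of all bases. $9,200 + $6,500 + $103,000 = $118,700.
Net percentage adjustment: +5% +40% = +45%. $118,700 × 1.45 = $172,115.
No failures to appear in the past ten years (−$12,750 flat): $172,115 − $12,750 = $159,365.

$159,365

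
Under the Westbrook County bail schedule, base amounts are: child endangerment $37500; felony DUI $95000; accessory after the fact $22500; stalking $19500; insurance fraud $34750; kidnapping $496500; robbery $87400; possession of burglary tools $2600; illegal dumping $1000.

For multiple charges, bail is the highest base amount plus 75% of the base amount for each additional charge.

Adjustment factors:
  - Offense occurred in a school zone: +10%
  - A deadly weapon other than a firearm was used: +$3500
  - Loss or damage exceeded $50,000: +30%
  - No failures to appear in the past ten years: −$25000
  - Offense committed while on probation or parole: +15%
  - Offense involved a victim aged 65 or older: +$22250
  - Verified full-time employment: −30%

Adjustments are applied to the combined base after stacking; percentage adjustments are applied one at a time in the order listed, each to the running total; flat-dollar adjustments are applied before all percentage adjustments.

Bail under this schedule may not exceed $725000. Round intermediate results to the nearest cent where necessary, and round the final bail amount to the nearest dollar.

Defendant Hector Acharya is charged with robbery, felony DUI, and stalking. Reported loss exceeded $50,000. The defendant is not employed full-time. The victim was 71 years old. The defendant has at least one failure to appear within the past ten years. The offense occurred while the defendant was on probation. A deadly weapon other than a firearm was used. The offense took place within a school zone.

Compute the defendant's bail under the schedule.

Base amounts from the schedule: robbery $87400; felony DUI $95000; stalking $19500.
Stacking rule: highest base plus 75% of each additional charge. Highest is felony DUI at $95000. Additional: $87400 × 75% = $65550; $19500 × 75% = $14625. Combined base = $95000 + $80175 = $175175.
A deadly weapon other than a firearm was used (+$3500 flat): $175175 + $3500 = $178675.
Offense involved a victim aged 65 or older (+$22250 flat): $178675 + $22250 = $200925.
Offense occurred in a school zone (+10%): $200925 × 1.1 = $221017.50.
Loss or damage exceeded $50,000 (+30%): $221017.50 × 1.3 = $287322.75.
Offense committed while on probation or parole (+15%): $287322.75 × 1.15 = $330421.16.
$330421.16 is within the $725000 maximum.
Rounded to the nearest dollar: $330421.

$330421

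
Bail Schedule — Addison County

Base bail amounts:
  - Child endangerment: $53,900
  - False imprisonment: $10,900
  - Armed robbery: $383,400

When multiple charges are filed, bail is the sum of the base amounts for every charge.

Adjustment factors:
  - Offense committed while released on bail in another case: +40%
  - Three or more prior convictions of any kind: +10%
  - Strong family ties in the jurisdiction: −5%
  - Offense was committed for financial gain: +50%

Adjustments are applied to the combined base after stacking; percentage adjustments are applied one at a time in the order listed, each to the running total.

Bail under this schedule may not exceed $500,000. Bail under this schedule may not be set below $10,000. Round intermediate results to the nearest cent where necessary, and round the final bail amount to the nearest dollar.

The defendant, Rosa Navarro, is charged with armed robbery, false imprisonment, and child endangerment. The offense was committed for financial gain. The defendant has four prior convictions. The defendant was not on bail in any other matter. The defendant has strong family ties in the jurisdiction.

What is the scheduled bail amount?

$500,000

Base amounts from the schedule: armed robbery $383,400; false imprisonment $10,900; child endangerment $53,900.
Stacking rule: sum of all bases. $383,400 + $10,900 + $53,900 = $448,200.
Three or more prior convictions of any kind (+10%): $448,200 × 1.1 = $493,020.
Strong family ties in the jurisdiction (−5%): $493,020 × 0.95 = $468,369.
Offense was committed for financial gain (+50%): $468,369 × 1.5 = $702,553.50.
Result $702,553.50 exceeds the maximum of $500,000; bail is capped at $500,000.
$500,000 is at or above the $10,000 minimum.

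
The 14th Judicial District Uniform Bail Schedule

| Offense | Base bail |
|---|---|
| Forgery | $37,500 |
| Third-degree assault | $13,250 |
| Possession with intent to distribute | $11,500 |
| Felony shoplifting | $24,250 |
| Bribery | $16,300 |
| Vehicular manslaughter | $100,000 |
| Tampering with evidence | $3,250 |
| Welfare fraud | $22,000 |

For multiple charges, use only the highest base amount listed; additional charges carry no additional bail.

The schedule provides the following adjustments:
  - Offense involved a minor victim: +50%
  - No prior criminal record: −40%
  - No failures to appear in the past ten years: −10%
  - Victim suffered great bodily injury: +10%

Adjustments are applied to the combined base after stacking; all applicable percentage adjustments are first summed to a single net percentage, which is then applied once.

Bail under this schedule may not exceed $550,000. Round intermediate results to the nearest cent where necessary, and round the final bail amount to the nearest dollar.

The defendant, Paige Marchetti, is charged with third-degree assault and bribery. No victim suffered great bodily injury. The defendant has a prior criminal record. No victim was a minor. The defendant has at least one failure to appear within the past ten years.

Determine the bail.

Base amounts from the schedule: third-degree assault $13,250; bribery $16,300.
Stacking rule: use the highest base only. Highest is bribery at $16,300. Combined base = $16,300.
No adjustment factors apply to this defendant.
$16,300 is within the $550,000 maximum.

$16,300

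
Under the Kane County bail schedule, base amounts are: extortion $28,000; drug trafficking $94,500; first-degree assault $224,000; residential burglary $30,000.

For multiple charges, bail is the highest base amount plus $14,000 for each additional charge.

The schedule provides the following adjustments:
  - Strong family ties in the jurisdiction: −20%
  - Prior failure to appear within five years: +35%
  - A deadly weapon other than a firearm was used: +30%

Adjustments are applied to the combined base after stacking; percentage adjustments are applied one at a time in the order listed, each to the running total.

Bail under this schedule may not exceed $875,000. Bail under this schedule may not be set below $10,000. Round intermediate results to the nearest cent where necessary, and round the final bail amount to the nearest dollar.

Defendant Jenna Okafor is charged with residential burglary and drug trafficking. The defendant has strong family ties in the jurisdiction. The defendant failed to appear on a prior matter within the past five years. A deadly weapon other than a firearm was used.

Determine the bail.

$152,334

Base amounts from the schedule: residential burglary $30,000; drug trafficking $94,500.
Stacking rule: highest base plus $14,000 per additional charge. Highest is drug trafficking at $94,500; 1 additional charge → +$14,000. Combined base = $108,500.
Strong family ties in the jurisdiction (−20%): $108,500 × 0.8 = $86,800.
Prior failure to appear within five years (+35%): $86,800 × 1.35 = $117,180.
A deadly weapon other than a firearm was used (+30%): $117,180 × 1.3 = $152,334.
$152,334 is within the $875,000 maximum.
$152,334 is at or above the $10,000 minimum.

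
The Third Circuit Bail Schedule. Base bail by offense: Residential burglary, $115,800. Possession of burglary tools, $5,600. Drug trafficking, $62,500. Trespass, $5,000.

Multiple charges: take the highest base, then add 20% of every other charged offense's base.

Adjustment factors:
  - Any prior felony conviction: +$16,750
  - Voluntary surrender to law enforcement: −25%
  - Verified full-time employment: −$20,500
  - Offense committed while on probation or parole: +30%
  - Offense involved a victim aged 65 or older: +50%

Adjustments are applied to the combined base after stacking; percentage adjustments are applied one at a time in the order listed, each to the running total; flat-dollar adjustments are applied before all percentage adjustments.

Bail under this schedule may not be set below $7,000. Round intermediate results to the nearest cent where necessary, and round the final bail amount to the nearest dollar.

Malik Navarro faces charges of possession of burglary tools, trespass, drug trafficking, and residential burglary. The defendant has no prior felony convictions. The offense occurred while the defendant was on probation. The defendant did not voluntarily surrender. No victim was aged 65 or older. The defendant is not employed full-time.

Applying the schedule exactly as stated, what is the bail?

$169,546

Base amounts from the schedule: possession of burglary tools $5,600; trespass $5,000; drug trafficking $62,500; residential burglary $115,800.
Stacking rule: highest base plus 20% of each additional charge. Highest is residential burglary at $115,800. Additional: $5,600 × 20% = $1,120; $5,000 × 20% = $1,000; $62,500 × 20% = $12,500. Combined base = $115,800 + $14,620 = $130,420.
Offense committed while on probation or parole (+30%): $130,420 × 1.3 = $169,546.
$169,546 is at or above the $7,000 minimum.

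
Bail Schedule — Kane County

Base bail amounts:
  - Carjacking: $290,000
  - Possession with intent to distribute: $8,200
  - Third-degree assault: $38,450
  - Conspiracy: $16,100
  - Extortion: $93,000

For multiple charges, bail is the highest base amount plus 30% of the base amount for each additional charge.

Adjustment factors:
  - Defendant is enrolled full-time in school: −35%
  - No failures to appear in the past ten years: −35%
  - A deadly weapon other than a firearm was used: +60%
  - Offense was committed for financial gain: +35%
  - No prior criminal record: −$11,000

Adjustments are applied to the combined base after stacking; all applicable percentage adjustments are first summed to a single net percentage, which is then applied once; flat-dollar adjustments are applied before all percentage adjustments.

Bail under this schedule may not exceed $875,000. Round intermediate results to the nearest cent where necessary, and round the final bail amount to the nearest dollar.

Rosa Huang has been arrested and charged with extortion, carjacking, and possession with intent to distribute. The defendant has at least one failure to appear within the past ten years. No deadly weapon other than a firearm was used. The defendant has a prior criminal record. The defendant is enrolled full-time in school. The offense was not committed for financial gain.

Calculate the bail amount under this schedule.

$208,234

Base amounts from the schedule: extortion $93,000; carjacking $290,000; possession with intent to distribute $8,200.
Stacking rule: highest base plus 30% of each additional charge. Highest is carjacking at $290,000. Additional: $93,000 × 30% = $27,900; $8,200 × 30% = $2,460. Combined base = $290,000 + $30,360 = $320,360.
Defendant is enrolled full-time in school (−35%): $320,360 × 0.65 = $208,234.
$208,234 is within the $875,000 maximum.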